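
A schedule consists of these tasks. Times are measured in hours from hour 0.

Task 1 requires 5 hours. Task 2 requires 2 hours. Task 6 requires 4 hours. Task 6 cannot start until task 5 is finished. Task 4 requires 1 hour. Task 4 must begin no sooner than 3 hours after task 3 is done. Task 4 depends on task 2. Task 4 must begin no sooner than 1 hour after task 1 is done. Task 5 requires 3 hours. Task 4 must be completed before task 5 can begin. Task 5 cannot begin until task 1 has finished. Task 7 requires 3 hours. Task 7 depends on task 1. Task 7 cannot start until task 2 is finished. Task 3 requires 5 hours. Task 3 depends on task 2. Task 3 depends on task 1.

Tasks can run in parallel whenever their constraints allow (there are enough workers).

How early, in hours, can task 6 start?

Task 2 has no prerequisites, so it starts at hour 0 and finishes at hour 2.
Nothing blocks task 1, so it runs from hour 0 to hour 5.
For task 3: task 2 (finishes hour 2); task 1 (finishes hour 5). Taking the maximum gives a start of hour 5, and it finishes at 5 + 5 = hour 10.
Task 4 needs all of task 3 (finishes hour 10, plus 3-hour gap → hour 13); task 2 (finishes hour 2); task 1 (finishes hour 5, plus 1-hour gap → hour 6). That puts its earliest start at hour 13; it finishes at 13 + 1 = hour 14.
Task 5 needs all of task 4 (finishes hour 14); task 1 (finishes hour 5). That puts its earliest start at hour 14; it finishes at 14 + 3 = hour 17.
Task 6 waits on task 5 (finishes hour 17), so the earliest it can start is hour 17.

17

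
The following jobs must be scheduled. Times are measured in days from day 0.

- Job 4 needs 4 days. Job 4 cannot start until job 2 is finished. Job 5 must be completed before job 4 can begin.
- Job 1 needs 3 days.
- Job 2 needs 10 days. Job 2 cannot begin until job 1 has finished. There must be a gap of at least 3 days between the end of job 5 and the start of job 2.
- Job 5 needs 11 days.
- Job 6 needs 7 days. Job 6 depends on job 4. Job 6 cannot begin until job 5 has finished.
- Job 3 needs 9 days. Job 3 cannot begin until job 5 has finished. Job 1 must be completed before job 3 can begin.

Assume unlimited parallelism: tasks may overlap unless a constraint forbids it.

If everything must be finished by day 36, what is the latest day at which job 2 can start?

15

To finish by day 36, job 6 (duration 7) must start no later than day 29.
Job 4 feeds into job 6 (must start by day 29); so job 4 must finish by day 29 and therefore start by day 25.
Job 2 has to be done before job 4 (must start by day 25). That means finishing by day 25, i.e. starting by 25 − 10 = day 15.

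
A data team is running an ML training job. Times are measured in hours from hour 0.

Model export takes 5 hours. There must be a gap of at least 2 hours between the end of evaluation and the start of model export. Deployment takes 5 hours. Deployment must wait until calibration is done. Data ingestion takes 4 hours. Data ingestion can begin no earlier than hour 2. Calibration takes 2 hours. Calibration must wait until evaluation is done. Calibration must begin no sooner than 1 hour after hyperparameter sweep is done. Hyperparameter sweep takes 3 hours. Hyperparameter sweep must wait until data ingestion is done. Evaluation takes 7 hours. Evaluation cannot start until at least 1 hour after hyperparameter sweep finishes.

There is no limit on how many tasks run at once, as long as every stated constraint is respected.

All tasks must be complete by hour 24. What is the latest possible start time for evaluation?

10

Deployment must finish by hour 24; it takes 5 hours, so it must start by 24 − 5 = hour 19.
Calibration has to be done before deployment (must start by hour 19). That means finishing by hour 19, i.e. starting by 19 − 2 = hour 17.
Model export has no dependents, so it just needs to finish by hour 24. Starting by 24 − 5 = hour 19 achieves that.
Evaluation must finish in time for calibration (must start by hour 17); model export (must start by hour 19, minus 2-hour gap → hour 17). The tightest is hour 17, so evaluation must start by 17 − 7 = hour 10.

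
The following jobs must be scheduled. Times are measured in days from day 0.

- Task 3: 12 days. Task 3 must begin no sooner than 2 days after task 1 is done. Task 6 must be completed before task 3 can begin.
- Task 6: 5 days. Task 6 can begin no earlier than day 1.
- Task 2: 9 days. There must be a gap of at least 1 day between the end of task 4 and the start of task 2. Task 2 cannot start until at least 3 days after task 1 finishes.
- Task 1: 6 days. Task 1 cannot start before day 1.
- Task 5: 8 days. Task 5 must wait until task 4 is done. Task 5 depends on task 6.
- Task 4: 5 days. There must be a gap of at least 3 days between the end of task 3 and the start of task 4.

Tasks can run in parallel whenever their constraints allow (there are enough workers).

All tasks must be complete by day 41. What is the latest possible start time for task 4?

Task 2 has no dependents, so it just needs to finish by day 41. Starting by 41 − 9 = day 32 achieves that.
Task 5 has no dependents, so it just needs to finish by day 41. Starting by 41 − 8 = day 33 achieves that.
Task 4 feeds task 2 (must start by day 32, minus 1-day gap → day 31); task 5 (must start by day 33). Taking the minimum, task 4 must finish by day 31 and start by 31 − 5 = day 26.

26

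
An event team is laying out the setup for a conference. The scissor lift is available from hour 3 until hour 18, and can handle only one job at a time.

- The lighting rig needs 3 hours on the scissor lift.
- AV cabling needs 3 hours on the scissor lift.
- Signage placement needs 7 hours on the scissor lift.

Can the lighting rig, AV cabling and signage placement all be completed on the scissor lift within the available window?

The scissor lift window is 18 − 3 = 15 hours.
Running back to back, the jobs need 3 + 3 + 7 = 13 hours on the scissor lift.
Since 13 ≤ 15, they fit within the window.

Yes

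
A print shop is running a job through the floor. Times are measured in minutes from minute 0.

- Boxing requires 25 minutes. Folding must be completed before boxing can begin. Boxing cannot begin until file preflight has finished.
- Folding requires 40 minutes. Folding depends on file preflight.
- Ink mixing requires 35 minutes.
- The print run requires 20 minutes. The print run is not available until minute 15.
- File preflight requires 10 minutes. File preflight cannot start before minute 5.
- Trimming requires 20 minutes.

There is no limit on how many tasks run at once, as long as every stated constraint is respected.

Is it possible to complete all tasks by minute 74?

No

Trimming can start immediately at minute 0; it finishes at minute 20.
The print run cannot begin until its own release at minute 15. It runs from minute 15 to 15 + 20 = minute 35.
Nothing blocks ink mixing, so it runs from minute 0 to minute 35.
File preflight waits on its own release at minute 5, so it starts at minute 5 and finishes at 5 + 10 = minute 15.
Folding cannot begin until file preflight (finishes minute 15). It runs from minute 15 to 15 + 40 = minute 55.
For boxing: folding (finishes minute 55); file preflight (finishes minute 15). Taking the maximum gives a start of minute 55, and it finishes at 55 + 25 = minute 80.
The earliest everything can be done is minute 80, which is after the deadline of 74, so it is not possible.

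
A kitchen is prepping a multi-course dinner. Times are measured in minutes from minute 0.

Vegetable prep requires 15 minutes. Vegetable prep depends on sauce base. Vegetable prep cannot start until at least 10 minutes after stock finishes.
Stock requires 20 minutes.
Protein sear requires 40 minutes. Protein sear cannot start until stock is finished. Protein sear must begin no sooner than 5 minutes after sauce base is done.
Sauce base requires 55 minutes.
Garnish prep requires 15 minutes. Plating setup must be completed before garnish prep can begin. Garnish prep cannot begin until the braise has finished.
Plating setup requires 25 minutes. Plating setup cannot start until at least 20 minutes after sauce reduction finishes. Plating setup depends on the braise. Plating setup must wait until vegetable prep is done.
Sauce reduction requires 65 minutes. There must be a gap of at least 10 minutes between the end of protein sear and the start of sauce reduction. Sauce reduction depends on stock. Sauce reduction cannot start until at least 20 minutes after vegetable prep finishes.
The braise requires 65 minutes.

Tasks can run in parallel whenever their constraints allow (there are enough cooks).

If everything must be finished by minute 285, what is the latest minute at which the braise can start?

Nothing follows garnish prep; the deadline of minute 285 is its only limit. It must start by 285 − 15 = minute 270.
Plating setup feeds into garnish prep (must start by minute 270); so plating setup must finish by minute 270 and therefore start by minute 245.
The braise has several dependents: plating setup (must start by minute 245); garnish prep (must start by minute 270). The earliest of those limits is minute 245, so the braise must start by 245 − 65 = minute 180.

180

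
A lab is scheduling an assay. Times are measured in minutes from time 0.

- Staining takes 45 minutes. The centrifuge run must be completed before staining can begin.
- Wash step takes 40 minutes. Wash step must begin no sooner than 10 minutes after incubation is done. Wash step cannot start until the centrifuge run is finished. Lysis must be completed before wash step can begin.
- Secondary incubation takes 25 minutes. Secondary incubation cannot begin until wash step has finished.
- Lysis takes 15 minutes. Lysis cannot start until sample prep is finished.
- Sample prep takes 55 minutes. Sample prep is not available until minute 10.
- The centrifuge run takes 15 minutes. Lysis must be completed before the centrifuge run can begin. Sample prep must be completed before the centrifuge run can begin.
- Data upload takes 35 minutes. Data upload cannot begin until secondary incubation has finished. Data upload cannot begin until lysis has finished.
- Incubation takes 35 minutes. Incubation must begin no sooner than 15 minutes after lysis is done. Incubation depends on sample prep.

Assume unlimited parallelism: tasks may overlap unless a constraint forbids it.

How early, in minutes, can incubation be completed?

130

Sample prep cannot begin until its own release at minute 10. It runs from minute 10 to 10 + 55 = minute 65.
Lysis cannot begin until sample prep (finishes minute 65). It runs from minute 65 to 65 + 15 = minute 80.
Incubation has to wait for lysis (finishes minute 80, plus 15-minute gap → minute 95); sample prep (finishes minute 65). The latest of these is minute 95, so incubation runs minute 95 to 95 + 35 = minute 130.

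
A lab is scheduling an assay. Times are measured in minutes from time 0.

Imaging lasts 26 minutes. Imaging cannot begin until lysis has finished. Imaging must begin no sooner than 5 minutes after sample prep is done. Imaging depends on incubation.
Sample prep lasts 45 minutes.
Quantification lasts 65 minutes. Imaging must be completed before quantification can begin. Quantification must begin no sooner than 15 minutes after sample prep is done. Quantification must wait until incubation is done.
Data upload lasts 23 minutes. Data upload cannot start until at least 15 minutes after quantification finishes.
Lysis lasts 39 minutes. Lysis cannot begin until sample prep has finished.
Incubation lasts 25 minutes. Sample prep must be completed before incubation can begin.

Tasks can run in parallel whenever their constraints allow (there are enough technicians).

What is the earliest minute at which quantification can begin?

Sample prep can start immediately at minute 0; it finishes at minute 45.
Incubation waits on sample prep (finishes minute 45), so it starts at minute 45 and finishes at 45 + 25 = minute 70.
After sample prep (finishes minute 45), lysis can start at minute 45 and finishes at minute 84.
Imaging needs all of lysis (finishes minute 84); sample prep (finishes minute 45, plus 5-minute gap → minute 50); incubation (finishes minute 70). That puts its earliest start at minute 84; it finishes at 84 + 26 = minute 110.
Quantification waits on imaging (finishes minute 110); sample prep (finishes minute 45, plus 15-minute gap → minute 60); incubation (finishes minute 70). The latest of these is minute 110, which is the earliest quantification can start.

110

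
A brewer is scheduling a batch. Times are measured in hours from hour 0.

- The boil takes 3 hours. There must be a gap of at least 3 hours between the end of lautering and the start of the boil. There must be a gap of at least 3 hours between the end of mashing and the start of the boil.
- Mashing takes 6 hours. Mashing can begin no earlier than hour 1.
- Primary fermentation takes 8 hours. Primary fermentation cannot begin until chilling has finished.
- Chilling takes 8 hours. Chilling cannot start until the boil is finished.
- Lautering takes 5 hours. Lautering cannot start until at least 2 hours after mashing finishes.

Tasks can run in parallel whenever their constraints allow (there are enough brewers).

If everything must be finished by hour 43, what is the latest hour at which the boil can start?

Primary fermentation must finish by hour 43; it takes 8 hours, so it must start by 43 − 8 = hour 35.
Chilling feeds into primary fermentation (must start by hour 35); so chilling must finish by hour 35 and therefore start by hour 27.
The boil must finish before chilling (must start by hour 27). With a 3-hour duration, the boil must start by 27 − 3 = hour 24.

24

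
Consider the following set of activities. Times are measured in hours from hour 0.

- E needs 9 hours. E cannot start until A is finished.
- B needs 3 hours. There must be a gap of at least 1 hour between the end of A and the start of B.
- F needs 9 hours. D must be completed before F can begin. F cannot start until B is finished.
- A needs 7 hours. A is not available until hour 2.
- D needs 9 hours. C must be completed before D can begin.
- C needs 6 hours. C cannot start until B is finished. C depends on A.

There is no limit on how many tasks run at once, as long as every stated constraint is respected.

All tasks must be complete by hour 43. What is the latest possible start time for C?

To finish by hour 43, F (duration 9) must start no later than hour 34.
D must finish before F (must start by hour 34). With a 9-hour duration, D must start by 34 − 9 = hour 25.
C feeds into D (must start by hour 25); so C must finish by hour 25 and therefore start by hour 19.

19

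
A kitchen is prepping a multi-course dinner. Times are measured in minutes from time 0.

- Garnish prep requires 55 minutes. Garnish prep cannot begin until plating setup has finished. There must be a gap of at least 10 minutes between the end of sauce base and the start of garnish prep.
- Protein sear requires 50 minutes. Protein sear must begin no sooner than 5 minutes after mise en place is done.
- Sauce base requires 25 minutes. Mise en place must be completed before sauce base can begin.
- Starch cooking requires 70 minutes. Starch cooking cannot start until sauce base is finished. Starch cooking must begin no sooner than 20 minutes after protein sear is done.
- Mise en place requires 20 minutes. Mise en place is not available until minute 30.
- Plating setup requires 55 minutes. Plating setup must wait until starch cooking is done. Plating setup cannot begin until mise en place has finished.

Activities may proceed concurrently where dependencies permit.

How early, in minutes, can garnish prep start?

250

Mise en place waits on its own release at minute 30, so it starts at minute 30 and finishes at 30 + 20 = minute 50.
Protein sear waits on mise en place (finishes minute 50, plus 5-minute gap → minute 55), so it starts at minute 55 and finishes at 55 + 50 = minute 105.
After mise en place (finishes minute 50), sauce base can start at minute 50 and finishes at minute 75.
Starch cooking needs all of sauce base (finishes minute 75); protein sear (finishes minute 105, plus 20-minute gap → minute 125). That puts its earliest start at minute 125; it finishes at 125 + 70 = minute 195.
Plating setup cannot start until starch cooking (finishes minute 195); mise en place (finishes minute 50). The controlling bound is minute 195, so plating setup finishes at 195 + 55 = minute 250.
Garnish prep waits on plating setup (finishes minute 250); sauce base (finishes minute 75, plus 10-minute gap → minute 85). The latest of these is minute 250, which is the earliest garnish prep can start.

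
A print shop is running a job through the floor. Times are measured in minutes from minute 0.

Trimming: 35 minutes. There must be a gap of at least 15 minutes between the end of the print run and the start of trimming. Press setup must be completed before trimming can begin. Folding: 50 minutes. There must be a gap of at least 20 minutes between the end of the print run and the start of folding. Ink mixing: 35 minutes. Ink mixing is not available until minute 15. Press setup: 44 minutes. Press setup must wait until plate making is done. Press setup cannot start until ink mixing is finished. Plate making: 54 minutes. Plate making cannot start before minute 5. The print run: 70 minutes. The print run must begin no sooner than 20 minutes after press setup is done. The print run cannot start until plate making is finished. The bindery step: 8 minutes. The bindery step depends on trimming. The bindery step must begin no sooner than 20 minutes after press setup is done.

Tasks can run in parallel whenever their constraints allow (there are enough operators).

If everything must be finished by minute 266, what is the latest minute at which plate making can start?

8

To finish by minute 266, the bindery step (duration 8) must start no later than minute 258.
Since the bindery step (must start by minute 258) depends on it, trimming must finish by minute 258. Backing off its 35-minute duration gives a latest start of minute 223.
To finish by minute 266, folding (duration 50) must start no later than minute 216.
The print run must finish in time for trimming (must start by minute 223, minus 15-minute gap → minute 208); folding (must start by minute 216, minus 20-minute gap → minute 196). The tightest is minute 196, so the print run must start by 196 − 70 = minute 126.
For press setup: the print run (must start by minute 126, minus 20-minute gap → minute 106); trimming (must start by minute 223); the bindery step (must start by minute 258, minus 20-minute gap → minute 238). The most restrictive is minute 106; with a 44-minute duration, press setup must start by minute 62.
For plate making: press setup (must start by minute 62); the print run (must start by minute 126). The most restrictive is minute 62; with a 54-minute duration, plate making must start by minute 8.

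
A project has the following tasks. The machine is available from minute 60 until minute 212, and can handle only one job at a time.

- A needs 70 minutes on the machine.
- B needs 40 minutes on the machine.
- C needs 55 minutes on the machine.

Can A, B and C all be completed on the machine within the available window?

The machine window is 212 − 60 = 152 minutes.
Running back to back, the jobs need 70 + 40 + 55 = 165 minutes on the machine.
Since 165 > 152, they cannot all fit.

No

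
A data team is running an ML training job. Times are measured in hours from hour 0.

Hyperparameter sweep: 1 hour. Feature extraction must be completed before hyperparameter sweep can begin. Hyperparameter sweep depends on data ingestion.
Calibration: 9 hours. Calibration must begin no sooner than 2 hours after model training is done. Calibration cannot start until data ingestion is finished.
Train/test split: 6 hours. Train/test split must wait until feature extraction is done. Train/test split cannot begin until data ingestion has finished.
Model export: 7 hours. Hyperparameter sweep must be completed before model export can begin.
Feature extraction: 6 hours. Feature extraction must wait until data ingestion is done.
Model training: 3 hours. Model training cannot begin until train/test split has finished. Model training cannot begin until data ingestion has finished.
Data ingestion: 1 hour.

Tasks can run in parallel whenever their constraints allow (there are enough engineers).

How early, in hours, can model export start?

8

Data ingestion can start immediately at hour 0; it finishes at hour 1.
Feature extraction waits on data ingestion (finishes hour 1), so it starts at hour 1 and finishes at 1 + 6 = hour 7.
Hyperparameter sweep needs all of feature extraction (finishes hour 7); data ingestion (finishes hour 1). That puts its earliest start at hour 7; it finishes at 7 + 1 = hour 8.
Model export waits on hyperparameter sweep (finishes hour 8), so the earliest it can start is hour 8.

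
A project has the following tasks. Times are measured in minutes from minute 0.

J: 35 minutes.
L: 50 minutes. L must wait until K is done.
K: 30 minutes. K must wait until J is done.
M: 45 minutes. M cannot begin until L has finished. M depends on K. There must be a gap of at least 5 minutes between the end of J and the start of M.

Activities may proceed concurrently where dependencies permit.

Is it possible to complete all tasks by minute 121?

J has no prerequisites, so it starts at minute 0 and finishes at minute 35.
K cannot begin until J (finishes minute 35). It runs from minute 35 to 35 + 30 = minute 65.
After K (finishes minute 65), L can start at minute 65 and finishes at minute 115.
M has to wait for L (finishes minute 115); K (finishes minute 65); J (finishes minute 35, plus 5-minute gap → minute 40). The latest of these is minute 115, so M runs minute 115 to 115 + 45 = minute 160.
The earliest everything can be done is minute 160, which is after the deadline of 121, so it is not possible.

No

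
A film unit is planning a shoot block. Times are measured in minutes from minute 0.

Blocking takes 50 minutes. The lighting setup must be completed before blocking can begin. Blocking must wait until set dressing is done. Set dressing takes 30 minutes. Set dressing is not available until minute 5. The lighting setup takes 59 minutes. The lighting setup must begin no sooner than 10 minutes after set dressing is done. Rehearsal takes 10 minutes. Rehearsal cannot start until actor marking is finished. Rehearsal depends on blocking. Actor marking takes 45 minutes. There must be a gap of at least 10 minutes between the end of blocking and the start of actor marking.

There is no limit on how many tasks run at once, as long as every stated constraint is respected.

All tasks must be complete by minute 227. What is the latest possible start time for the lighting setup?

To finish by minute 227, rehearsal (duration 10) must start no later than minute 217.
Actor marking must finish before rehearsal (must start by minute 217). With a 45-minute duration, actor marking must start by 217 − 45 = minute 172.
Blocking feeds actor marking (must start by minute 172, minus 10-minute gap → minute 162); rehearsal (must start by minute 217). Taking the minimum, blocking must finish by minute 162 and start by 162 − 50 = minute 112.
The lighting setup has to be done before blocking (must start by minute 112). That means finishing by minute 112, i.e. starting by 112 − 59 = minute 53.

53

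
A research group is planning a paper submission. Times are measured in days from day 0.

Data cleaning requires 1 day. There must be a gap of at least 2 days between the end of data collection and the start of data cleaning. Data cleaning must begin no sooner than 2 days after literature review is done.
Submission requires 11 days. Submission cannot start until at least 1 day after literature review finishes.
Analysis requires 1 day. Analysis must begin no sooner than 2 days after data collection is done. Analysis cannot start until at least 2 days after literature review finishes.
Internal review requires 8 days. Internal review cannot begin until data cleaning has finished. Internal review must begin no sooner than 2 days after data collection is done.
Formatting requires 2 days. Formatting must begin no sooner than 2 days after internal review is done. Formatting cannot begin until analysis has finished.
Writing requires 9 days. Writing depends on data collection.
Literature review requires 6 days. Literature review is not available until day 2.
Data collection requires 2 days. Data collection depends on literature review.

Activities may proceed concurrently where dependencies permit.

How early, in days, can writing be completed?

Literature review cannot begin until its own release at day 2. It runs from day 2 to 2 + 6 = day 8.
Data collection cannot begin until literature review (finishes day 8). It runs from day 8 to 8 + 2 = day 10.
Writing waits on data collection (finishes day 10), so it starts at day 10 and finishes at 10 + 9 = day 19.

19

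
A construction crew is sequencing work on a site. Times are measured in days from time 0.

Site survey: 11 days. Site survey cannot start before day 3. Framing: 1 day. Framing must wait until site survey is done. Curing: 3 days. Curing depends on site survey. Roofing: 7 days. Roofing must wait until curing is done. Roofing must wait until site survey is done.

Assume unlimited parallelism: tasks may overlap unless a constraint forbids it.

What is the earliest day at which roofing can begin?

17

Site survey waits on its own release at day 3, so it starts at day 3 and finishes at 3 + 11 = day 14.
Curing cannot begin until site survey (finishes day 14). It runs from day 14 to 14 + 3 = day 17.
Roofing waits on curing (finishes day 17); site survey (finishes day 14). The latest of these is day 17, which is the earliest roofing can start.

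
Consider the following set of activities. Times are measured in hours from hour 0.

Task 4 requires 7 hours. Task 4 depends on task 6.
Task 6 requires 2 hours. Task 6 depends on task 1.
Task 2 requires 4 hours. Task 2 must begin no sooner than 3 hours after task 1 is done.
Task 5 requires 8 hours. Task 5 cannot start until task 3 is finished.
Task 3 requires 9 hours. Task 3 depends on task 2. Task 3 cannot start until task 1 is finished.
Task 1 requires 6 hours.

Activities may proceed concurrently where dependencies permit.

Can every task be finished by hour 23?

Task 1 can start immediately at hour 0; it finishes at hour 6.
After task 1 (finishes hour 6), task 6 can start at hour 6 and finishes at hour 8.
After task 6 (finishes hour 8), task 4 can start at hour 8 and finishes at hour 15.
Task 2 waits on task 1 (finishes hour 6, plus 3-hour gap → hour 9), so it starts at hour 9 and finishes at 9 + 4 = hour 13.
Task 3 cannot start until task 2 (finishes hour 13); task 1 (finishes hour 6). The controlling bound is hour 13, so task 3 finishes at 13 + 9 = hour 22.
Task 5 waits on task 3 (finishes hour 22), so it starts at hour 22 and finishes at 22 + 8 = hour 30.
The earliest everything can be done is hour 30, which is after the deadline of 23, so it is not possible.

No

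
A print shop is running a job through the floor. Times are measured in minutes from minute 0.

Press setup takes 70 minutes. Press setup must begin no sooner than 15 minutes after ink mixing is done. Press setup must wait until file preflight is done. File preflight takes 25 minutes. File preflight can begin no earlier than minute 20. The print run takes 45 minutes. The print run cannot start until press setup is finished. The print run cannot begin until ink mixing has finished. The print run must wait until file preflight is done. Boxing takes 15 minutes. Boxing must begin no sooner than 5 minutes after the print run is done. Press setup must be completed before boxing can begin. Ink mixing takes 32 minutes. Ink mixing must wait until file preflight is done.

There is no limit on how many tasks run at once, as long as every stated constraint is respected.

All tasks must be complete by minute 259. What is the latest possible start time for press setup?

124

Boxing has no dependents, so it just needs to finish by minute 259. Starting by 259 − 15 = minute 244 achieves that.
The print run feeds into boxing (must start by minute 244, minus 5-minute gap → minute 239); so the print run must finish by minute 239 and therefore start by minute 194.
Press setup feeds the print run (must start by minute 194); boxing (must start by minute 244). Taking the minimum, press setup must finish by minute 194 and start by 194 − 70 = minute 124.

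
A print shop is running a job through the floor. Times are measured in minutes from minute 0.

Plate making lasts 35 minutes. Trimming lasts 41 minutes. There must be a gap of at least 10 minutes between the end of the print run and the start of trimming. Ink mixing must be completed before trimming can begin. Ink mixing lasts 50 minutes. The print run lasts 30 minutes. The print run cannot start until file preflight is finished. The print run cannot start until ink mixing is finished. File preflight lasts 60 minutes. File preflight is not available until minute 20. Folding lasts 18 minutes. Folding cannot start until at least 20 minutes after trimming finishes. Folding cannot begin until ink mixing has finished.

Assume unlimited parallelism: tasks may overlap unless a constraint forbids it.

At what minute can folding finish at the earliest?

Ink mixing can start immediately at minute 0; it finishes at minute 50.
File preflight waits on its own release at minute 20, so it starts at minute 20 and finishes at 20 + 60 = minute 80.
The print run cannot start until file preflight (finishes minute 80); ink mixing (finishes minute 50). The controlling bound is minute 80, so the print run finishes at 80 + 30 = minute 110.
Trimming has to wait for the print run (finishes minute 110, plus 10-minute gap → minute 120); ink mixing (finishes minute 50). The latest of these is minute 120, so trimming runs minute 120 to 120 + 41 = minute 161.
Folding has to wait for trimming (finishes minute 161, plus 20-minute gap → minute 181); ink mixing (finishes minute 50). The latest of these is minute 181, so folding runs minute 181 to 181 + 18 = minute 199.

199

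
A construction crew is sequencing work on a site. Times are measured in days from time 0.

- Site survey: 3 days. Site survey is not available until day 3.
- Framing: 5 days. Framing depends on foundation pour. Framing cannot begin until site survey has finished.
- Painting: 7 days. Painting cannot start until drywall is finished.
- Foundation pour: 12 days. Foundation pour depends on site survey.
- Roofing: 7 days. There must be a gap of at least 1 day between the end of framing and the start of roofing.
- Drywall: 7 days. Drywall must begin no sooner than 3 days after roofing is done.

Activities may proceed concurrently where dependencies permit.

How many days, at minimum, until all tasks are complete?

48

After its own release at day 3, site survey can start at day 3 and finishes at day 6.
Foundation pour cannot begin until site survey (finishes day 6). It runs from day 6 to 6 + 12 = day 18.
For framing: foundation pour (finishes day 18); site survey (finishes day 6). Taking the maximum gives a start of day 18, and it finishes at 18 + 5 = day 23.
After framing (finishes day 23, plus 1-day gap → day 24), roofing can start at day 24 and finishes at day 31.
Drywall waits on roofing (finishes day 31, plus 3-day gap → day 34), so it starts at day 34 and finishes at 34 + 7 = day 41.
Painting cannot begin until drywall (finishes day 41). It runs from day 41 to 41 + 7 = day 48.
All tasks are finished once the last one completes. Finish times: Site survey at 6, Foundation pour at 18, Framing at 23, Roofing at 31, Drywall at 41, Painting at 48. The latest is day 48.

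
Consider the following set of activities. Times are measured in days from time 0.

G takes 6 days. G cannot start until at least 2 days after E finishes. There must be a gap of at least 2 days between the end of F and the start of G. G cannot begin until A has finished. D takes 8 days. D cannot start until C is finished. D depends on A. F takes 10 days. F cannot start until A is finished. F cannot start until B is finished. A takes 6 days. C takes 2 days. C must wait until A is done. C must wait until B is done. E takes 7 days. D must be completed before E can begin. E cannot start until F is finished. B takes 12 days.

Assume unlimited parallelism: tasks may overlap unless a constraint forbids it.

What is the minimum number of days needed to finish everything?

37

B can start immediately at day 0; it finishes at day 12.
A can start immediately at day 0; it finishes at day 6.
For F: A (finishes day 6); B (finishes day 12). Taking the maximum gives a start of day 12, and it finishes at 12 + 10 = day 22.
For C: A (finishes day 6); B (finishes day 12). Taking the maximum gives a start of day 12, and it finishes at 12 + 2 = day 14.
For D: C (finishes day 14); A (finishes day 6). Taking the maximum gives a start of day 14, and it finishes at 14 + 8 = day 22.
E has to wait for D (finishes day 22); F (finishes day 22). The latest of these is day 22, so E runs day 22 to 22 + 7 = day 29.
G has to wait for E (finishes day 29, plus 2-day gap → day 31); F (finishes day 22, plus 2-day gap → day 24); A (finishes day 6). The latest of these is day 31, so G runs day 31 to 31 + 6 = day 37.
All tasks are finished once the last one completes. Finish times: A at 6, B at 12, C at 14, D at 22, E at 29, F at 22, G at 37. The latest is day 37.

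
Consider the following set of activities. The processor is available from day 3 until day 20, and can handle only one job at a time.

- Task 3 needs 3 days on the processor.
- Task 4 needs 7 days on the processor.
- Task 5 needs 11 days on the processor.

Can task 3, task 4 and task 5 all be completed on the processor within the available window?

The processor window is 20 − 3 = 17 days.
Running back to back, the jobs need 3 + 7 + 11 = 21 days on the processor.
Since 21 > 17, they cannot all fit.

No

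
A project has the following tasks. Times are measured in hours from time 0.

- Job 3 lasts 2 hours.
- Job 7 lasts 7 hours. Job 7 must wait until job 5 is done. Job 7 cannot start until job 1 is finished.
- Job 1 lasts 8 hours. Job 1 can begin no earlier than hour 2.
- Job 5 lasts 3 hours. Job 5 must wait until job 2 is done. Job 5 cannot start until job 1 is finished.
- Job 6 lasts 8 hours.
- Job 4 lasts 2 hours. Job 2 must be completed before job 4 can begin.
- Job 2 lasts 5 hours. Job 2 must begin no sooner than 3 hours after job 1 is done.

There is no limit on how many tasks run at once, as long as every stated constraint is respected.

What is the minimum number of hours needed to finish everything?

28

Job 6 can start immediately at hour 0; it finishes at hour 8.
Nothing blocks job 3, so it runs from hour 0 to hour 2.
After its own release at hour 2, job 1 can start at hour 2 and finishes at hour 10.
Job 2 cannot begin until job 1 (finishes hour 10, plus 3-hour gap → hour 13). It runs from hour 13 to 13 + 5 = hour 18.
Job 5 cannot start until job 2 (finishes hour 18); job 1 (finishes hour 10). The controlling bound is hour 18, so job 5 finishes at 18 + 3 = hour 21.
Job 7 needs all of job 5 (finishes hour 21); job 1 (finishes hour 10). That puts its earliest start at hour 21; it finishes at 21 + 7 = hour 28.
Job 4 cannot begin until job 2 (finishes hour 18). It runs from hour 18 to 18 + 2 = hour 20.
All tasks are finished once the last one completes. Finish times: Job 1 at 10, Job 2 at 18, Job 3 at 2, Job 4 at 20, Job 5 at 21, Job 6 at 8, Job 7 at 28. The latest is hour 28.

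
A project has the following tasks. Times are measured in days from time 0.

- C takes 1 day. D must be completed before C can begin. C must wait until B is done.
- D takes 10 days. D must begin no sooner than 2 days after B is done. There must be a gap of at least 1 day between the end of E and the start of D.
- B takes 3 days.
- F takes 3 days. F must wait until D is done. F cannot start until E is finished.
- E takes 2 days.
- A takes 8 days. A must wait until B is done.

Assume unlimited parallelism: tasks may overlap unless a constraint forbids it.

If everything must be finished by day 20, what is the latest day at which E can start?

To finish by day 20, C (duration 1) must start no later than day 19.
Nothing follows F; the deadline of day 20 is its only limit. It must start by 20 − 3 = day 17.
D feeds C (must start by day 19); F (must start by day 17). Taking the minimum, D must finish by day 17 and start by 17 − 10 = day 7.
E has several dependents: D (must start by day 7, minus 1-day gap → day 6); F (must start by day 17). The earliest of those limits is day 6, so E must start by 6 − 2 = day 4.

4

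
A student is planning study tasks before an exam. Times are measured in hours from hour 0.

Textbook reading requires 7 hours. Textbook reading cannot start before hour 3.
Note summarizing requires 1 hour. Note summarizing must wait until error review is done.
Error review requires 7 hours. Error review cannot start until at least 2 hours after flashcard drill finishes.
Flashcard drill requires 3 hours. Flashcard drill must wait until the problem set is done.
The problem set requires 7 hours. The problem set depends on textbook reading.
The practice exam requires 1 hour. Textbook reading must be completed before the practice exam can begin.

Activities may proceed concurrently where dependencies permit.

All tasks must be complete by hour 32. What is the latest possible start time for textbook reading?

5

Note summarizing must finish by hour 32; it takes 1 hour, so it must start by 32 − 1 = hour 31.
Since note summarizing (must start by hour 31) depends on it, error review must finish by hour 31. Backing off its 7-hour duration gives a latest start of hour 24.
Flashcard drill must finish before error review (must start by hour 24, minus 2-hour gap → hour 22). With a 3-hour duration, flashcard drill must start by 22 − 3 = hour 19.
The problem set must finish before flashcard drill (must start by hour 19). With a 7-hour duration, the problem set must start by 19 − 7 = hour 12.
The practice exam must finish by hour 32; it takes 1 hour, so it must start by 32 − 1 = hour 31.
For textbook reading: the problem set (must start by hour 12); the practice exam (must start by hour 31). The most restrictive is hour 12; with a 7-hour duration, textbook reading must start by hour 5.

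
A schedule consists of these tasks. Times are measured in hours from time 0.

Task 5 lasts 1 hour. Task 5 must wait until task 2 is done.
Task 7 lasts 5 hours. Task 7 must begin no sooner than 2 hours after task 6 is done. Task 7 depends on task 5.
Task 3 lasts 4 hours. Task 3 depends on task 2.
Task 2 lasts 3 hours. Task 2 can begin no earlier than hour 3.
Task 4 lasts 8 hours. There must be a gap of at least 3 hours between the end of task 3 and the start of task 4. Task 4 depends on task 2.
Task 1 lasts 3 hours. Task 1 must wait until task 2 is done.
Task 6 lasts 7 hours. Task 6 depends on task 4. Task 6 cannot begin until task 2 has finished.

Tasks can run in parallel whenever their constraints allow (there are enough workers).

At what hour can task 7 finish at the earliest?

Task 2 waits on its own release at hour 3, so it starts at hour 3 and finishes at 3 + 3 = hour 6.
Task 5 waits on task 2 (finishes hour 6), so it starts at hour 6 and finishes at 6 + 1 = hour 7.
Task 3 cannot begin until task 2 (finishes hour 6). It runs from hour 6 to 6 + 4 = hour 10.
Task 4 has to wait for task 3 (finishes hour 10, plus 3-hour gap → hour 13); task 2 (finishes hour 6). The latest of these is hour 13, so task 4 runs hour 13 to 13 + 8 = hour 21.
Task 6 has to wait for task 4 (finishes hour 21); task 2 (finishes hour 6). The latest of these is hour 21, so task 6 runs hour 21 to 21 + 7 = hour 28.
Task 7 has to wait for task 6 (finishes hour 28, plus 2-hour gap → hour 30); task 5 (finishes hour 7). The latest of these is hour 30, so task 7 runs hour 30 to 30 + 5 = hour 35.

35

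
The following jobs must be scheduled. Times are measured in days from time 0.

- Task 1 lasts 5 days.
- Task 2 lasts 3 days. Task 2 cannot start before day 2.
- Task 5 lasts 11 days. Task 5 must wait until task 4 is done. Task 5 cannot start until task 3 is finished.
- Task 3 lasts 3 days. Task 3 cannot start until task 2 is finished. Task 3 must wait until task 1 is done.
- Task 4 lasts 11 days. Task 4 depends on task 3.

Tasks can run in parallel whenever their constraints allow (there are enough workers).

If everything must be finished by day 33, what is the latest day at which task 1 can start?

3

Nothing follows task 5; the deadline of day 33 is its only limit. It must start by 33 − 11 = day 22.
Task 4 feeds into task 5 (must start by day 22); so task 4 must finish by day 22 and therefore start by day 11.
Task 3 has several dependents: task 4 (must start by day 11); task 5 (must start by day 22). The earliest of those limits is day 11, so task 3 must start by 11 − 3 = day 8.
Task 1 must finish before task 3 (must start by day 8). With a 5-day duration, task 1 must start by 8 − 5 = day 3.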